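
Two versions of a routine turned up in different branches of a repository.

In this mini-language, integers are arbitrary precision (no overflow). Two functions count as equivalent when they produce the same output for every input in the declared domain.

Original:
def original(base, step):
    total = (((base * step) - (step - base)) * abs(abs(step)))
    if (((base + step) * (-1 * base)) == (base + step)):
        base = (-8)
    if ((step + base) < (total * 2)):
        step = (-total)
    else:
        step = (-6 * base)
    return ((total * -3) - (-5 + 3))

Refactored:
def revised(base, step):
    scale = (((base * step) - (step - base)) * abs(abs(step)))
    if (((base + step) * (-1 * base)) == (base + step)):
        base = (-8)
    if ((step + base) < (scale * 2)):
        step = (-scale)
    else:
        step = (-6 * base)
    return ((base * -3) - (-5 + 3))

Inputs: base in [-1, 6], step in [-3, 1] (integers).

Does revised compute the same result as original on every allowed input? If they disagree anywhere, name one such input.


Not equivalent: base=-1, step=-3 separates them (-43 vs 26).
original: total := 15 | (((base + step) * (-1 * base)) == (base + step)): true | base := -8 | ((step + base) < (total * 2)): true | step := -15 | result -43
revised: scale := 15 | (((base + step) * (-1 * base)) == (base + step)): true | base := -8 | ((step + base) < (scale * 2)): true | step := -15 | result 26
verdict: not equivalent; witness: base=-1, step=-3


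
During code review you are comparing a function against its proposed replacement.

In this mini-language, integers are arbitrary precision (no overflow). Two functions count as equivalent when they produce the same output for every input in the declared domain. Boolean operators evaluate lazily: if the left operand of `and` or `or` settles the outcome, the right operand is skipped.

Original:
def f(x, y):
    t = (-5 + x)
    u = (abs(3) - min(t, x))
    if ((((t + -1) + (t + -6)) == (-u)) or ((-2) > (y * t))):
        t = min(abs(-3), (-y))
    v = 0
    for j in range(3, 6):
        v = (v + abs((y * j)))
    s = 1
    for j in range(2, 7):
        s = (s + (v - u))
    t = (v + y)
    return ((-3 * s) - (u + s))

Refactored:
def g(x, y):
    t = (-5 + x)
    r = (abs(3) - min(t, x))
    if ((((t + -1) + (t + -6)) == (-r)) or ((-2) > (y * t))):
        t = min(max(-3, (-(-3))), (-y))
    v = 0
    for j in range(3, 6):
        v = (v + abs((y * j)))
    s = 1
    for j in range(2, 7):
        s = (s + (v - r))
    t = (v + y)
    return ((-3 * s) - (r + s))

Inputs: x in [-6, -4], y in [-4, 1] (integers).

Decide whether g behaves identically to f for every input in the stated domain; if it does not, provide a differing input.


Although constant usage differs, plus min/max/abs usage differs, plus local variable names differ, 18/18 inputs agree.
verdict: equivalent


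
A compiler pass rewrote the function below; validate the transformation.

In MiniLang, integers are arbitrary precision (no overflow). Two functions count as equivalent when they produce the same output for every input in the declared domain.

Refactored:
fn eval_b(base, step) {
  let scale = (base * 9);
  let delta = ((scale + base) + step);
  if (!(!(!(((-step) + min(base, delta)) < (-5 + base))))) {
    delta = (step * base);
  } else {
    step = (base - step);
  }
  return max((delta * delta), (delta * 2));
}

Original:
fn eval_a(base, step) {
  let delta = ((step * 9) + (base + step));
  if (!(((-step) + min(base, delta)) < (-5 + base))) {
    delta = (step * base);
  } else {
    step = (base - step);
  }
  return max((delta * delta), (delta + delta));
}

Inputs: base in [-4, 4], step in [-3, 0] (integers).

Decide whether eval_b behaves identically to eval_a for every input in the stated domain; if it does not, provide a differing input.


There is a counterexample at base=-4, step=-3: 1156 on one side, 1849 on the other.
eval_a: delta = -34; (!(((-step) + min(base, delta)) < (-5 + base))) -> false; step = -1; return 1156
eval_b: scale = -36; delta = -43; (!(!(!(((-step) + min(base, delta)) < (-5 + base))))) -> false; step = -1; return 1849
verdict: not equivalent; witness: base=-4, step=-3


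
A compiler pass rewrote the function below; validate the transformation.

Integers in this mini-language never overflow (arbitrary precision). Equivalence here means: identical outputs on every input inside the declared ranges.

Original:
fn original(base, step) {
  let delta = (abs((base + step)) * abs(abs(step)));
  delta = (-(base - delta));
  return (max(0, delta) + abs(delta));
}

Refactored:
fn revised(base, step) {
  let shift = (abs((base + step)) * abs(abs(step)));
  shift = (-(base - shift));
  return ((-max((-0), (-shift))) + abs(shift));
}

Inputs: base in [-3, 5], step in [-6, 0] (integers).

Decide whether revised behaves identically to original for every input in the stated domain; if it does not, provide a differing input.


Input base=-3, step=-6: 114 from original versus 57 from revised.
verdict: not equivalent; witness: base=-3, step=-6


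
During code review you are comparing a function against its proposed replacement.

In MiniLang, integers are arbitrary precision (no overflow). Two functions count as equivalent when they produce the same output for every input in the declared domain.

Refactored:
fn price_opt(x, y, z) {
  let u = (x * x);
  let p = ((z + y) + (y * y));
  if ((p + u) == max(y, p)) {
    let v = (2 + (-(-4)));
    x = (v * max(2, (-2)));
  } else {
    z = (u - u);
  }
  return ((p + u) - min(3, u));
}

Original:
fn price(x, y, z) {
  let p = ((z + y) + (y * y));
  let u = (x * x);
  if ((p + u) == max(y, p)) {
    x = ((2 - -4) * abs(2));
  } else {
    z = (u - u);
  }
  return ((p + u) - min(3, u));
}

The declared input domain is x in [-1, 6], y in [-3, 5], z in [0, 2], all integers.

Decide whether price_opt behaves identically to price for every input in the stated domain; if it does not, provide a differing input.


Reading the diff, among the changes: constant usage differs, and min/max/abs usage differs, and local variable names differ, and arithmetic usage differs, and statement counts differ.
One worked example (x=5, y=1, z=2) — price: p=4, then u=25, then ((p + u) == max(y, p)) is false, then z=0, then returns 26; price_opt: u=25, then p=4, then ((p + u) == max(y, p)) is false, then z=0, then returns 26; agreement on 26.
Checked all 216 inputs in the declared domain: the outputs agree on every one.
verdict: equivalent


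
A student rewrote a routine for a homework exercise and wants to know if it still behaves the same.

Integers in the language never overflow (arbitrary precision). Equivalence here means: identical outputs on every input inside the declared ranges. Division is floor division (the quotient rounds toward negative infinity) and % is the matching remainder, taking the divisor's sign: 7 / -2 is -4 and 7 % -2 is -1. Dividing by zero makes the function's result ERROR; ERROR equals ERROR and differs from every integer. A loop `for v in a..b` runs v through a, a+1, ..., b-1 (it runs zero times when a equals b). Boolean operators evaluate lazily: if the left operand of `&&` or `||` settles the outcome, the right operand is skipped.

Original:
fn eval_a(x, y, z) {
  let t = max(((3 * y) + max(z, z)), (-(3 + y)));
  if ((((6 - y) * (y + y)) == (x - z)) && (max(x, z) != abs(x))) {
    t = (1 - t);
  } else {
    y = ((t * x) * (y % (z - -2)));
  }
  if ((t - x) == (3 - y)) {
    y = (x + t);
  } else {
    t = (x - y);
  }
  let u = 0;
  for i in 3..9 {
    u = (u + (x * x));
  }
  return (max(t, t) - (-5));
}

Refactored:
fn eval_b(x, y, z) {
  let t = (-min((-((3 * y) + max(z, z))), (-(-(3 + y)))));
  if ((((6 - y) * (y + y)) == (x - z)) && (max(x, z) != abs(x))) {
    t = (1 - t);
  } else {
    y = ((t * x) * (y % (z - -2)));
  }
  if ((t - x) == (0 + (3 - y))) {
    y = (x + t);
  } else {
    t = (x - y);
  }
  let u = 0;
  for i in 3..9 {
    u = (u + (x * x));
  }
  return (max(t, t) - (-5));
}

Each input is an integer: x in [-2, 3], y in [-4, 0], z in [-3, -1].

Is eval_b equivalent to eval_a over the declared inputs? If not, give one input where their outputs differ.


The two versions differ — the changes include min/max/abs usage differs; also arithmetic usage differs; also constant usage differs.
Spot check at x=2, y=-4, z=-3 — eval_a: t = 1; ((((6 - y) * (y + y)) == (x - z)) && (max(x, z) != abs(x))) -> false; y = 0; ((t - x) == (3 - y)) -> false; t = 2; u = 0; [i=3]; u = 4; [i=4]; u = 8; [i=5]; u = 12; [i=6]; u = 16; [i=7]; u = 20; [i=8]; u = 24; return 7. eval_b: t = 1; ((((6 - y) * (y + y)) == (x - z)) && (max(x, z) != abs(x))) -> false; y = 0; ((t - x) == (0 + (3 - y))) -> false; t = 2; u = 0; [i=3]; u = 4; [i=4]; u = 8; [i=5]; u = 12; [i=6]; u = 16; [i=7]; u = 20; [i=8]; u = 24; return 7. Both give 7.
An exhaustive pass over the 90 declared inputs shows identical outputs.
verdict: equivalent


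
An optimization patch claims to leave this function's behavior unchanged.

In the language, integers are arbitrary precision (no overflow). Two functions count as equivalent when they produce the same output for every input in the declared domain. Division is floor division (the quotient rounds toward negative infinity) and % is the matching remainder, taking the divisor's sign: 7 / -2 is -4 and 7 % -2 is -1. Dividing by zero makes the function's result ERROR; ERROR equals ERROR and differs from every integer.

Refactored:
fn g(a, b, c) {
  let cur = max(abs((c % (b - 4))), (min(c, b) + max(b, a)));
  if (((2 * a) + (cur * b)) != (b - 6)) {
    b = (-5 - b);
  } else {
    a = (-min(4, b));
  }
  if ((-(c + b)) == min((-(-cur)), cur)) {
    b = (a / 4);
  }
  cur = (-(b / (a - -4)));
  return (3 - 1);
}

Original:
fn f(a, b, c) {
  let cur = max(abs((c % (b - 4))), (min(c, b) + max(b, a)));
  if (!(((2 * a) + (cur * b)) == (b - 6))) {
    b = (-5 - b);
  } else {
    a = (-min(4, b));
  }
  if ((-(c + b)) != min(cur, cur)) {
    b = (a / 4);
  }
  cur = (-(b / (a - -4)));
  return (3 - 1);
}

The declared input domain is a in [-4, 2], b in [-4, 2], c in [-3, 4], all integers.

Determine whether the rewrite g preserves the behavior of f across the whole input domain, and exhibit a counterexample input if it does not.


Equivalent. One difference looks behavioral, but it never changes the outcome for any declared input.
Every one of the 392 inputs gives matching results.
Spot check at a=1, b=2, c=3 — f: cur = 4; (!(((2 * a) + (cur * b)) == (b - 6))) -> true; b = -7; ((-(c + b)) != min(cur, cur)) -> false; cur = 2; return 2. g: cur = 4; (((2 * a) + (cur * b)) != (b - 6)) -> true; b = -7; ((-(c + b)) == min((-(-cur)), cur)) -> true; b = 0; cur = 0; return 2. Both give 2.
verdict: equivalent


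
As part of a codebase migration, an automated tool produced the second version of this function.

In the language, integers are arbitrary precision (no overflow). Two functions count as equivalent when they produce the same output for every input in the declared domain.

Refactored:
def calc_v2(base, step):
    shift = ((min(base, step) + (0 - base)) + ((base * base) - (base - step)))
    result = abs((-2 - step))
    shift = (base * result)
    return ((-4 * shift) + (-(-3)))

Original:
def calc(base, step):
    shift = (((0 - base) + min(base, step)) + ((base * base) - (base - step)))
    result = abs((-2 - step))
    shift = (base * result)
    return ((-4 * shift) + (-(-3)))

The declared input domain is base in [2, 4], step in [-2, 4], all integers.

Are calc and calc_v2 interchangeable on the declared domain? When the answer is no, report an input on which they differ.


The two are interchangeable: same computation, different form, and every declared input agrees.
One worked example (base=4, step=-1) — calc: shift=6, then result=1, then shift=4, then returns -13; calc_v2: shift=6, then result=1, then shift=4, then returns -13; agreement on -13.
An exhaustive pass over the 21 declared inputs shows identical outputs.
verdict: equivalent


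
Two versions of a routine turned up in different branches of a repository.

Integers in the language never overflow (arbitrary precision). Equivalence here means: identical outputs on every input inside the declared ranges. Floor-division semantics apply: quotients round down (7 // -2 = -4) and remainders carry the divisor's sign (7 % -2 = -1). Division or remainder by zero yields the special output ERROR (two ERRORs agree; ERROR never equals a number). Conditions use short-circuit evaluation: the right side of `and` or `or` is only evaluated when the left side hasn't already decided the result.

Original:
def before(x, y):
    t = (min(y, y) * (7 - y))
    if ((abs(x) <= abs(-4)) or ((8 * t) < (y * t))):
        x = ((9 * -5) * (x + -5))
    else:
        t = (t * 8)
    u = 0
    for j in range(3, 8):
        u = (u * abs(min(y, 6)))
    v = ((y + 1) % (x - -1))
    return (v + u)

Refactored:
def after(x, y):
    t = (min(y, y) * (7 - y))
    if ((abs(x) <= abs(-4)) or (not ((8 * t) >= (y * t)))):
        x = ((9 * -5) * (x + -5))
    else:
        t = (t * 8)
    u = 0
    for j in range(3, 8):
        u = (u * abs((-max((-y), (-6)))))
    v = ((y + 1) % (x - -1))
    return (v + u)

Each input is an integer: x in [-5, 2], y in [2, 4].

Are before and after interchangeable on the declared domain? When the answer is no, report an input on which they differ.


Changes here: boolean connective usage differs; and min/max/abs usage differs; and comparison usage differs; the full 24-point sweep finds no disagreement.
verdict: equivalent


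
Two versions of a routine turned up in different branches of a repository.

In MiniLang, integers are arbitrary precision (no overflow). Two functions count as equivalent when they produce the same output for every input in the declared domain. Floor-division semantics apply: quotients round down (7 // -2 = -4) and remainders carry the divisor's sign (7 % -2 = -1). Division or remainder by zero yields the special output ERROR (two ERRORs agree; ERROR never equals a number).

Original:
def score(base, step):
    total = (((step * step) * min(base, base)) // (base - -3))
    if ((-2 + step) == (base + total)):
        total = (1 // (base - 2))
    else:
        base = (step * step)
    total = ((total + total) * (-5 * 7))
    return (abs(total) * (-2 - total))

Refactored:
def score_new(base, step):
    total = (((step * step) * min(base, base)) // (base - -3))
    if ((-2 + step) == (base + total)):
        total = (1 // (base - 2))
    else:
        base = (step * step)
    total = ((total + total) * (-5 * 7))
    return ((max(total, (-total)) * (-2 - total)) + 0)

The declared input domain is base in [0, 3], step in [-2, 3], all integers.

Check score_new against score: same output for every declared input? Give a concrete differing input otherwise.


The two versions differ — the changes include min/max/abs usage differs, and arithmetic usage differs, and constant usage differs.
Spot check at base=0, step=0 — score: total becomes 0; next ((-2 + step) == (base + total)) evaluates to false; next base becomes 0; next total becomes 0; next final value 0. score_new: total becomes 0; next ((-2 + step) == (base + total)) evaluates to false; next base becomes 0; next total becomes 0; next final value 0. Both give 0.
An exhaustive pass over the 24 declared inputs shows identical outputs.
verdict: equivalent


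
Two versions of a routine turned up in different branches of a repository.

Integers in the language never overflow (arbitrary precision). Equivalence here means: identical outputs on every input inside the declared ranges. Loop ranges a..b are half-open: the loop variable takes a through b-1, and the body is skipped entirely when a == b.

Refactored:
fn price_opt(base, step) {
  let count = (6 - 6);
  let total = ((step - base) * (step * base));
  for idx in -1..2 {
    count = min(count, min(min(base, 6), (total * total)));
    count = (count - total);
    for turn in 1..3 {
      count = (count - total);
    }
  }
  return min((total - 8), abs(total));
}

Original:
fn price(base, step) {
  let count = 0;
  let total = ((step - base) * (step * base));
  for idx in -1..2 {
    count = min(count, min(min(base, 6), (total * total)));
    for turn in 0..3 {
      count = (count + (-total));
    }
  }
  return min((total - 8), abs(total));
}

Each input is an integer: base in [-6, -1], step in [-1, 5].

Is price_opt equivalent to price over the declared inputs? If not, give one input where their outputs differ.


Changes here: arithmetic usage differs; also loop structure differs; also statement counts differ; also constant usage differs; the full 42-point sweep finds no disagreement.
verdict: equivalent


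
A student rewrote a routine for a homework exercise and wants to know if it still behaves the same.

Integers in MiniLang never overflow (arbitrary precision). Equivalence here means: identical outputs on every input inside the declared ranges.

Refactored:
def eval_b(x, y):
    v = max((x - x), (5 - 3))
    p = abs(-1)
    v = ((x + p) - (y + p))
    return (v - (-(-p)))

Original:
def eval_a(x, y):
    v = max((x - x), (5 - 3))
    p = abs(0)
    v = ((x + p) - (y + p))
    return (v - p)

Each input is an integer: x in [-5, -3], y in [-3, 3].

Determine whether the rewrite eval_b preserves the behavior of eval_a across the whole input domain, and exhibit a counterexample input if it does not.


Run the pair on x=-5, y=-3.
eval_a: v := 2 | p := 0 | v := -2 | result -2
eval_b: v := 2 | p := 1 | v := -2 | result -3
-2 != -3, so the rewrite changes behavior.
verdict: not equivalent; witness: x=-5, y=-3


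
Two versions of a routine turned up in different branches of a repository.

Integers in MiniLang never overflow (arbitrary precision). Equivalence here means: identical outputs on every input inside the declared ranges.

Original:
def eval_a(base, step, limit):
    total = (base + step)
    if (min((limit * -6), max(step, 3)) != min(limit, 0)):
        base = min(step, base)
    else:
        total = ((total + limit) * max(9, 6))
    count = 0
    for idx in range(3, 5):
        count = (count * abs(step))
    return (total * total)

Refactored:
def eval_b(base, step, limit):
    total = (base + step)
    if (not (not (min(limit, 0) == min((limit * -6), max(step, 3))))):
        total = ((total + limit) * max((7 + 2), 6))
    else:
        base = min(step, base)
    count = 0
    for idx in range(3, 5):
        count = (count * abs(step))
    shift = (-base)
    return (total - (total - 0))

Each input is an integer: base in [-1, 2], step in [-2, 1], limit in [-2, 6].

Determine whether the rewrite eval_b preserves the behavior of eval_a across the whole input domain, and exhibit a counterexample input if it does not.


The rewrite breaks on base=-1, step=-2, limit=-2, where the results are 9 and 0.
eval_a: total := -3 | (min((limit * -6), max(step, 3)) != min(limit, 0)): true | base := -2 | count := 0 | iter idx=3: | count := 0 | iter idx=4: | count := 0 | result 9
eval_b: total := -3 | (not (not (min(limit, 0) == min((limit * -6), max(step, 3))))): false | base := -2 | count := 0 | iter idx=3: | count := 0 | iter idx=4: | count := 0 | shift := 2 | result 0
verdict: not equivalent; witness: base=-1, step=-2, limit=-2


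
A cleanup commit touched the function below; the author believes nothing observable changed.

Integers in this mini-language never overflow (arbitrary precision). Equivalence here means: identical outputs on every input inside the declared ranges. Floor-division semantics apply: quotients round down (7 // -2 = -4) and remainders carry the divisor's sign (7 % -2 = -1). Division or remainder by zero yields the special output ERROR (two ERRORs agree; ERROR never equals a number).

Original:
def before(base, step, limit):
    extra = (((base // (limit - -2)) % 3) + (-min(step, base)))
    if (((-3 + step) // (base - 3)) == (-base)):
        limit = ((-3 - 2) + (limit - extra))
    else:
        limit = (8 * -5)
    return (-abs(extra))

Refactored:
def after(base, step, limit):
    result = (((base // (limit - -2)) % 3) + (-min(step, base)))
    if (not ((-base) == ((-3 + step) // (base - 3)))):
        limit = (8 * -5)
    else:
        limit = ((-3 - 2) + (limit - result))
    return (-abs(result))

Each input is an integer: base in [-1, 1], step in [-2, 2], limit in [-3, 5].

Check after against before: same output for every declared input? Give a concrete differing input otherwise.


Equivalent — the differences include boolean connective usage differs, and local variable names differ, yet no declared input distinguishes the two.
Tracing base=1, step=0, limit=-3: before: extra becomes 2; next (((-3 + step) // (base - 3)) == (-base)) evaluates to false; next limit becomes -40; next final value -2 | after: result becomes 2; next (not ((-base) == ((-3 + step) // (base - 3)))) evaluates to true; next limit becomes -40; next final value -2 — matching result -2.
Checked all 135 inputs in the declared domain: the outputs agree on every one.
verdict: equivalent


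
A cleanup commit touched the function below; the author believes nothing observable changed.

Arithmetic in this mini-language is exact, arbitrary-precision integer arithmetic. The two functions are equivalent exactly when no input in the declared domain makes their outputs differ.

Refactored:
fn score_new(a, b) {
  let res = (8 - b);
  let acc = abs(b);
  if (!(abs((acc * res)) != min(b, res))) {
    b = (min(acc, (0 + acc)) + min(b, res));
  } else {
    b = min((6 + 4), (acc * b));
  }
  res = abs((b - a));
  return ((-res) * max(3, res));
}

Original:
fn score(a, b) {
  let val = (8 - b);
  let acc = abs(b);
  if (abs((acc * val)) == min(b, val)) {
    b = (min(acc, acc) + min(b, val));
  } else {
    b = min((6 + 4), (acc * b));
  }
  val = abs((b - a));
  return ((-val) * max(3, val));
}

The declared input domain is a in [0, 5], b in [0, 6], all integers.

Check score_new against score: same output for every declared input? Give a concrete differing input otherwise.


Differences: local variable names differ, and arithmetic usage differs, and comparison usage differs, and boolean connective usage differs, and constant usage differs — yet all 42 inputs agree.
verdict: equivalent


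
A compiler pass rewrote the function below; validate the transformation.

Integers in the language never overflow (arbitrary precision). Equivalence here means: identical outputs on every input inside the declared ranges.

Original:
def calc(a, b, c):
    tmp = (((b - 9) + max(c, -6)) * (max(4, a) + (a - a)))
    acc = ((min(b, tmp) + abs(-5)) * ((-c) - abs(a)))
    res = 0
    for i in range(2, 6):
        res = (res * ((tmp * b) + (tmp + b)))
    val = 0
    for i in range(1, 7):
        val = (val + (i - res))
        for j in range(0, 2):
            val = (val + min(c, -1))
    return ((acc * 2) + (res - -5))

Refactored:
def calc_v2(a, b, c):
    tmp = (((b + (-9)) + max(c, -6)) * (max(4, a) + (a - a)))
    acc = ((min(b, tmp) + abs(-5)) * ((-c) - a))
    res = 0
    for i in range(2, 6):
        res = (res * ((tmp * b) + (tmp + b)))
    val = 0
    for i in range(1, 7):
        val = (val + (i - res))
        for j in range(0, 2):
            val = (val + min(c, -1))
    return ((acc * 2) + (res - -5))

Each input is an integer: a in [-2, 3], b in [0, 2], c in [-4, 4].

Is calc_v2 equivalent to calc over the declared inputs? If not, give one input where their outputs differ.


Take a=-2, b=0, c=-4.
calc: tmp becomes -52; next acc becomes -94; next res becomes 0; next at i=2:; next res becomes 0; next at i=3:; next res becomes 0; next at i=4:; next res becomes 0; next at i=5:; next res becomes 0; next val becomes 0; next at i=1:; next val becomes 1; next at j=0:; next val becomes -3; next at j=1:; next val becomes -7; next at i=2:; next val becomes -5; next at j=0:; next val becomes -9; next at j=1:; next val becomes -13; next at i=3:; next val becomes -10; next at j=0:; next val becomes -14; next at j=1:; next val becomes -18; next at i=4:; next val becomes -14; next at j=0:; next val becomes -18; next at j=1:; next val becomes -22; next at i=5:; next val becomes -17; next at j=0:; next val becomes -21; next at j=1:; next val becomes -25; next at i=6:; next val becomes -19; next at j=0:; next val becomes -23; next at j=1:; next val becomes -27; next final value -183
calc_v2: tmp becomes -52; next acc becomes -282; next res becomes 0; next at i=2:; next res becomes 0; next at i=3:; next res becomes 0; next at i=4:; next res becomes 0; next at i=5:; next res becomes 0; next val becomes 0; next at i=1:; next val becomes 1; next at j=0:; next val becomes -3; next at j=1:; next val becomes -7; next at i=2:; next val becomes -5; next at j=0:; next val becomes -9; next at j=1:; next val becomes -13; next at i=3:; next val becomes -10; next at j=0:; next val becomes -14; next at j=1:; next val becomes -18; next at i=4:; next val becomes -14; next at j=0:; next val becomes -18; next at j=1:; next val becomes -22; next at i=5:; next val becomes -17; next at j=0:; next val becomes -21; next at j=1:; next val becomes -25; next at i=6:; next val becomes -19; next at j=0:; next val becomes -23; next at j=1:; next val becomes -27; next final value -559
-183 vs -559 — the two versions disagree here.
verdict: not equivalent; witness: a=-2, b=0, c=-4


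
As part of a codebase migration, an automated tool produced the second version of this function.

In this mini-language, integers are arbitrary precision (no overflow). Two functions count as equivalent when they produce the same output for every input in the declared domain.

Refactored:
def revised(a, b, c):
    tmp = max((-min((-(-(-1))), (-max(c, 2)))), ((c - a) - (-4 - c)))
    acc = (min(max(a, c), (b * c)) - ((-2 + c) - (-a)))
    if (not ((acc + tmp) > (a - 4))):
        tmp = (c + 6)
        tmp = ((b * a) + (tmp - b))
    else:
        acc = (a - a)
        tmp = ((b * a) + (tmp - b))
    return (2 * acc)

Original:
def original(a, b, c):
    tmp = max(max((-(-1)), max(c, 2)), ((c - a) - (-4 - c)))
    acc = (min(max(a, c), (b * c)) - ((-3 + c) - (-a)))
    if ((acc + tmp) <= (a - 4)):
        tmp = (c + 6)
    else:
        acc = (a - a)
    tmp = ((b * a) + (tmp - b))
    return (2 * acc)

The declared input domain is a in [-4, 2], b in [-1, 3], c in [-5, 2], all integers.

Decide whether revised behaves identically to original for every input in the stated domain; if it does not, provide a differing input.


Run the pair on a=-1, b=3, c=-5.
original: tmp = 2; acc = -6; ((acc + tmp) <= (a - 4)) -> false; acc = 0; tmp = -4; return 0
revised: tmp = 2; acc = -7; (not ((acc + tmp) > (a - 4))) -> true; tmp = 1; tmp = -5; return -14
0 against -14: the behavior changed.
verdict: not equivalent; witness: a=-1, b=3, c=-5


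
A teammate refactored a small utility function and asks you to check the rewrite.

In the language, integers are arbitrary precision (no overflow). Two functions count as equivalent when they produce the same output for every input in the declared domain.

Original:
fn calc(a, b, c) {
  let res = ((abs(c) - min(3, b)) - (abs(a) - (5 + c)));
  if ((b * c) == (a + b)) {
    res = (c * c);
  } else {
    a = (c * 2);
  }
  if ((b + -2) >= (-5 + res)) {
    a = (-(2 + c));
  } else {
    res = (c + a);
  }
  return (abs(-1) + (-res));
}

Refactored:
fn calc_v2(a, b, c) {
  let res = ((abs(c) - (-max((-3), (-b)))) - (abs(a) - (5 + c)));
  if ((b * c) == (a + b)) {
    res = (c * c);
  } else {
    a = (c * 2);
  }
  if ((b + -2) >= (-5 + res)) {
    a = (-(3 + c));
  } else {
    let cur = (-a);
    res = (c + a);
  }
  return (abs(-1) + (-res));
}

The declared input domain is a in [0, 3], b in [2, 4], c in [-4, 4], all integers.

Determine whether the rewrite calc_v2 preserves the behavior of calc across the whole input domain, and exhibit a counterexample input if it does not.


Equivalent. The suspicious edit (`2` became `3`) never changes the result for any input inside the declared domain.
Sweeping the whole domain (108 inputs) finds no disagreement.
Tracing a=2, b=2, c=1: calc: res = 3; ((b * c) == (a + b)) -> false; a = 2; ((b + -2) >= (-5 + res)) -> true; a = -3; return -2 | calc_v2: res = 3; ((b * c) == (a + b)) -> false; a = 2; ((b + -2) >= (-5 + res)) -> true; a = -4; return -2 — matching result -2.
verdict: equivalent


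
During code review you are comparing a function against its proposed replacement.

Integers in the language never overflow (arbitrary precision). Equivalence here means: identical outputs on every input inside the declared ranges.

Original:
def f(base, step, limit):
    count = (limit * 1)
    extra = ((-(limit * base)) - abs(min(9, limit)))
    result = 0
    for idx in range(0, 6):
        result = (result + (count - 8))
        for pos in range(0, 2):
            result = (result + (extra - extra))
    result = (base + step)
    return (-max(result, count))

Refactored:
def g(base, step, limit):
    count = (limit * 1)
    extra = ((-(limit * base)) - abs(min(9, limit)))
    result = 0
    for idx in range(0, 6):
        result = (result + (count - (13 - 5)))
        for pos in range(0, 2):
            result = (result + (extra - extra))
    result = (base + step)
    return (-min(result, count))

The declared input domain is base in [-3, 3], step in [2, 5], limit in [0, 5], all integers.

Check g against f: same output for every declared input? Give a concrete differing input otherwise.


Input base=-3, step=2, limit=0: 0 from f versus 1 from g.
verdict: not equivalent; witness: base=-3, step=2, limit=0


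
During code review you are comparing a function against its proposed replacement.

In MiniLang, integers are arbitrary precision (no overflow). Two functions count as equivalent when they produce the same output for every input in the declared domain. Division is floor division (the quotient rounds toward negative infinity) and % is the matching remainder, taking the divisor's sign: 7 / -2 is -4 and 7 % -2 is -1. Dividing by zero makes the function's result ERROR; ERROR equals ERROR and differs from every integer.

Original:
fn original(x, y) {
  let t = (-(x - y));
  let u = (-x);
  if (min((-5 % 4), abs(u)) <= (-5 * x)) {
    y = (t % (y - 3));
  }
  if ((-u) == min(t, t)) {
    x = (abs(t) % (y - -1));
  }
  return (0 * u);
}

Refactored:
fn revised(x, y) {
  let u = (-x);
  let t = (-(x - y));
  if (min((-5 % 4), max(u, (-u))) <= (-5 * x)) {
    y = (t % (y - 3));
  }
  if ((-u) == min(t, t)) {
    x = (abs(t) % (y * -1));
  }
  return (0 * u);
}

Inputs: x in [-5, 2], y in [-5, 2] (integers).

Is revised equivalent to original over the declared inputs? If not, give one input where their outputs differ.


Consider the input x=-1, y=-2.
original: t=-1, then u=1, then (min((-5 % 4), abs(u)) <= (-5 * x)) is true, then y=-1, then ((-u) == min(t, t)) is true, then a zero divisor aborts: ERROR
revised: u=1, then t=-1, then (min((-5 % 4), max(u, (-u))) <= (-5 * x)) is true, then y=-1, then ((-u) == min(t, t)) is true, then x=0, then returns 0
ERROR vs 0 — the two versions disagree here.
verdict: not equivalent; witness: x=-1, y=-2


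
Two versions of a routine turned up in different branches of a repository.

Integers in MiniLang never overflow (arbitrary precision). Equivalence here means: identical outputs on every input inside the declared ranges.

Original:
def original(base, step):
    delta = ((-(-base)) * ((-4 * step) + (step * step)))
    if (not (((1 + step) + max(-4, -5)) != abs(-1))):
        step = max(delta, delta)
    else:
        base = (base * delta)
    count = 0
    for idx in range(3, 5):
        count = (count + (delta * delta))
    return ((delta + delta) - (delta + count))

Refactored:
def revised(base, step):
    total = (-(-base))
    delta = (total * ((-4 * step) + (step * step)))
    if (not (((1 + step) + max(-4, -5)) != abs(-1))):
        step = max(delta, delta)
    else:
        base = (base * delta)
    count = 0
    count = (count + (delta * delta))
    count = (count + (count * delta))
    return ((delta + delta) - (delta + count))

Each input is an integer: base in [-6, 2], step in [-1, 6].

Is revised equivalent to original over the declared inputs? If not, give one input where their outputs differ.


Take base=-6, step=-1.
original: delta = -30; (not (((1 + step) + max(-4, -5)) != abs(-1))) -> false; base = 180; count = 0; [idx=3]; count = 900; [idx=4]; count = 1800; return -1830
revised: total = -6; delta = -30; (not (((1 + step) + max(-4, -5)) != abs(-1))) -> false; base = 180; count = 0; count = 900; count = -26100; return 26070
-1830 vs 26070 — the two versions disagree here.
verdict: not equivalent; witness: base=-6, step=-1


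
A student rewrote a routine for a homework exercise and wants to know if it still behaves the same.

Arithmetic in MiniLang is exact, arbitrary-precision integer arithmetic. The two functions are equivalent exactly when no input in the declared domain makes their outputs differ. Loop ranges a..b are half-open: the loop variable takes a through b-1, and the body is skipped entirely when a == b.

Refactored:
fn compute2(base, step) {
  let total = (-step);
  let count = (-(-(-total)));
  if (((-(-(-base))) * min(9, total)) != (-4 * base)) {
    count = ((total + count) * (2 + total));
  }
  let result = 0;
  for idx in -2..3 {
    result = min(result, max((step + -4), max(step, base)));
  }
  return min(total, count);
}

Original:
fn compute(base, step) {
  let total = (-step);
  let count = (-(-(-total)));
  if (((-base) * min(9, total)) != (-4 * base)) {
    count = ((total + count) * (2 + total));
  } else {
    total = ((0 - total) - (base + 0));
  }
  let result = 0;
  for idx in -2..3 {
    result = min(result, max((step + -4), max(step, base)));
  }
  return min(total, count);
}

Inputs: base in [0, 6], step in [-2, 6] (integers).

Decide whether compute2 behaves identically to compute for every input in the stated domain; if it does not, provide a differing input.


Input base=0, step=1: 1 from compute versus -1 from compute2.
verdict: not equivalent; witness: base=0, step=1


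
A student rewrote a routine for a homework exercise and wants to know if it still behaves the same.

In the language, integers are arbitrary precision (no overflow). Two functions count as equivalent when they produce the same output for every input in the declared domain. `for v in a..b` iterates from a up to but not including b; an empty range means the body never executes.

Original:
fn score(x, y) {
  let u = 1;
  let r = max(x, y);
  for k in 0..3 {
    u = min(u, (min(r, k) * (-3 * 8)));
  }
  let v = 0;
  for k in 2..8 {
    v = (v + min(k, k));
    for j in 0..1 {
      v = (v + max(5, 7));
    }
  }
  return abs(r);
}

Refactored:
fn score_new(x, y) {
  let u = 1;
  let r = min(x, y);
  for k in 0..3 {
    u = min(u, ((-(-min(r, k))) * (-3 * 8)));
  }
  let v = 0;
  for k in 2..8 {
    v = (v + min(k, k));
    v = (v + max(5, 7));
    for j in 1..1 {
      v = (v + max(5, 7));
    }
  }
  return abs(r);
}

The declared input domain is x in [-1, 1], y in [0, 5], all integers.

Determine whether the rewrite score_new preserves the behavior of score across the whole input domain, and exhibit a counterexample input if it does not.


Not equivalent: x=-1, y=0 separates them (0 vs 1).
score: u=1, then r=0, then (k=0), then u=0, then (k=1), then u=0, then (k=2), then u=0, then v=0, then (k=2), then v=2, then (j=0), then v=9, then (k=3), then v=12, then (j=0), then v=19, then (k=4), then v=23, then (j=0), then v=30, then (k=5), then v=35, then (j=0), then v=42, then (k=6), then v=48, then (j=0), then v=55, then (k=7), then v=62, then (j=0), then v=69, then returns 0
score_new: u=1, then r=-1, then (k=0), then u=1, then (k=1), then u=1, then (k=2), then u=1, then v=0, then (k=2), then v=2, then v=9, then the loop over j runs zero times, then (k=3), then v=12, then v=19, then the loop over j runs zero times, then (k=4), then v=23, then v=30, then the loop over j runs zero times, then (k=5), then v=35, then v=42, then the loop over j runs zero times, then (k=6), then v=48, then v=55, then the loop over j runs zero times, then (k=7), then v=62, then v=69, then the loop over j runs zero times, then returns 1
verdict: not equivalent; witness: x=-1, y=0


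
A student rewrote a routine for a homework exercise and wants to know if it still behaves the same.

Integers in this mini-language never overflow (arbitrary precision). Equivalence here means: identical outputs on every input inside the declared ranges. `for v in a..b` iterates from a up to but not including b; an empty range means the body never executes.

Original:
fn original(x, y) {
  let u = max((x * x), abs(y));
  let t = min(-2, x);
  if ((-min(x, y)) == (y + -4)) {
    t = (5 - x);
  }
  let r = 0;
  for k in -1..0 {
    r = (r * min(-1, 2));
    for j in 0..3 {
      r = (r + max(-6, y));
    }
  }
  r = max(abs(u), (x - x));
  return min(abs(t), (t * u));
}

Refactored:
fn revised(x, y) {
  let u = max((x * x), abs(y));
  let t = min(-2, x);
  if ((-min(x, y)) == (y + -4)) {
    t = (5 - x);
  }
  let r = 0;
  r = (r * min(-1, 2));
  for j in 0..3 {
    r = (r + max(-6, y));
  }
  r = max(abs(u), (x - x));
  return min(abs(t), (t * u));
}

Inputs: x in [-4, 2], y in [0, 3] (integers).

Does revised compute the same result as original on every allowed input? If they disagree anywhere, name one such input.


The two versions differ — the changes include local variable names differ, and statement counts differ, and loop structure differs.
As a probe, take x=0, y=2: original runs u=2, then t=-2, then ((-min(x, y)) == (y + -4)) is false, then r=0, then (k=-1), then r=0, then (j=0), then r=2, then (j=1), then r=4, then (j=2), then r=6, then r=2, then returns -4; revised runs u=2, then t=-2, then ((-min(x, y)) == (y + -4)) is false, then r=0, then r=0, then (j=0), then r=2, then (j=1), then r=4, then (j=2), then r=6, then r=2, then returns -4; both end at -4.
Sweeping the whole domain (28 inputs) finds no disagreement.
verdict: equivalent


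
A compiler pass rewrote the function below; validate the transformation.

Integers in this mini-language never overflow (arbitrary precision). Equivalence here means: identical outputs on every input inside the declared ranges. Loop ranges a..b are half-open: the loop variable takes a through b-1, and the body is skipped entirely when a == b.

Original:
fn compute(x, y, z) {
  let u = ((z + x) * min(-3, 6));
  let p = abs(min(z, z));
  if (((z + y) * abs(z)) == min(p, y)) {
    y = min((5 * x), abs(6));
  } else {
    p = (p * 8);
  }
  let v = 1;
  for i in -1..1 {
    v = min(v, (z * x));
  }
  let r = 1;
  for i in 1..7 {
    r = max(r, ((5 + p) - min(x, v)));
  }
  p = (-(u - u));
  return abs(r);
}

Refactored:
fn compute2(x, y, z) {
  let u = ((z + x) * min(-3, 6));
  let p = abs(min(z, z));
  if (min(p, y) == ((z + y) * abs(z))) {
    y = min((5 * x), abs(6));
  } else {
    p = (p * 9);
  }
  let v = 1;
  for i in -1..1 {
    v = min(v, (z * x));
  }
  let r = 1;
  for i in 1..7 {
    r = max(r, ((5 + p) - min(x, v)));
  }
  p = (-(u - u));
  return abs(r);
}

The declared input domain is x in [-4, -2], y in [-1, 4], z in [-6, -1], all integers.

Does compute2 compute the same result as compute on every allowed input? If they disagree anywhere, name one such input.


Take x=-4, y=-1, z=-6.
compute: u = 30; p = 6; (((z + y) * abs(z)) == min(p, y)) -> false; p = 48; v = 1; [i=-1]; v = 1; [i=0]; v = 1; r = 1; [i=1]; r = 57; [i=2]; r = 57; [i=3]; r = 57; [i=4]; r = 57; [i=5]; r = 57; [i=6]; r = 57; p = 0; return 57
compute2: u = 30; p = 6; (min(p, y) == ((z + y) * abs(z))) -> false; p = 54; v = 1; [i=-1]; v = 1; [i=0]; v = 1; r = 1; [i=1]; r = 63; [i=2]; r = 63; [i=3]; r = 63; [i=4]; r = 63; [i=5]; r = 63; [i=6]; r = 63; p = 0; return 63
57 against 63: the behavior changed.
verdict: not equivalent; witness: x=-4, y=-1, z=-6


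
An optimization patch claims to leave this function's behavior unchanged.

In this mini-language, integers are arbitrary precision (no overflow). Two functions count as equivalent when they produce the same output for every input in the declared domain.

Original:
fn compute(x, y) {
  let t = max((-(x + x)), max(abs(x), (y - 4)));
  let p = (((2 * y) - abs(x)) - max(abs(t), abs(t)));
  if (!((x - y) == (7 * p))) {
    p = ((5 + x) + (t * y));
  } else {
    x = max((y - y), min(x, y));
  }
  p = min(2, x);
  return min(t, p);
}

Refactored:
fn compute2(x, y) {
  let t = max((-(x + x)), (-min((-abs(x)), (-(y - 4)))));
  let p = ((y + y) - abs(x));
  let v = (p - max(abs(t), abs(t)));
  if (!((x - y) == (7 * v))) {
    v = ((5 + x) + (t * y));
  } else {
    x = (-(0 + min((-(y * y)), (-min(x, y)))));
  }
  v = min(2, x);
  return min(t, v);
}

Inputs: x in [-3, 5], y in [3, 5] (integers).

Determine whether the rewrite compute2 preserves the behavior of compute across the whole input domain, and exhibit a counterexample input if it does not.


Run the pair on x=-3, y=4.
compute: t = 6; p = -1; (!((x - y) == (7 * p))) -> false; x = 0; p = 0; return 0
compute2: t = 6; p = 5; v = -1; (!((x - y) == (7 * v))) -> false; x = 16; v = 2; return 2
0 != 2, so the rewrite changes behavior.
verdict: not equivalent; witness: x=-3, y=4
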